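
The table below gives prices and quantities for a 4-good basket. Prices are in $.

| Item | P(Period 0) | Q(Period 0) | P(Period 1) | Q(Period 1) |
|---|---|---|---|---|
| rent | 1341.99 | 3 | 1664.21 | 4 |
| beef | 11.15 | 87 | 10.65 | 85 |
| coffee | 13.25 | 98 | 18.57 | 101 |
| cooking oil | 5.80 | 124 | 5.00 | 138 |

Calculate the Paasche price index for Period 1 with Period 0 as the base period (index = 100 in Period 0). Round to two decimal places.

Paasche price index uses current-period quantities as weights.
ΣP(Period 1)·Q(Period 1) = 1664.21×4 + 10.65×85 + 18.57×101 + 5.00×138 = 6656.84 + 905.25 + 1875.57 + 690 = 10127.66
ΣP(Period 0)·Q(Period 1) = 1341.99×4 + 11.15×85 + 13.25×101 + 5.80×138 = 5367.96 + 947.75 + 1338.25 + 800.4 = 8454.36
Index = 10127.66 / 8454.36 × 100 = 119.7922

119.79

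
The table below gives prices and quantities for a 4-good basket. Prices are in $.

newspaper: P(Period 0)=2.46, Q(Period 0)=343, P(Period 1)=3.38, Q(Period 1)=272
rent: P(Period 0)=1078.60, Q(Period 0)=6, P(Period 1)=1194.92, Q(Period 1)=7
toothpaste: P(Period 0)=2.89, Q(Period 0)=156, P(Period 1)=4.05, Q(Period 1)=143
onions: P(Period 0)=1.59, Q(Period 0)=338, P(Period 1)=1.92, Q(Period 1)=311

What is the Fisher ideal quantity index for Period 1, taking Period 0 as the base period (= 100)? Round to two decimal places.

109.38

Laspeyres component (base-period weights):
ΣP(Period 0)Q(Period 1) = 2.46×272 + 1078.60×7 + 2.89×143 + 1.59×311 = 669.12 + 7550.2 + 413.27 + 494.49 = 9127.08
ΣP(Period 0)Q(Period 0) = 2.46×343 + 1078.60×6 + 2.89×156 + 1.59×338 = 843.78 + 6471.6 + 450.84 + 537.42 = 8303.64
L = 9127.08 / 8303.64 × 100 = 109.9166
Paasche component (current-period weights):
ΣP(Period 1)Q(Period 1) = 3.38×272 + 1194.92×7 + 4.05×143 + 1.92×311 = 919.36 + 8364.44 + 579.15 + 597.12 = 10460.07
ΣP(Period 1)Q(Period 0) = 3.38×343 + 1194.92×6 + 4.05×156 + 1.92×338 = 1159.34 + 7169.52 + 631.8 + 648.96 = 9609.62
P = 10460.07 / 9609.62 × 100 = 108.8500
Fisher = √(L × P) = √(109.9166 × 108.8500) = 109.3820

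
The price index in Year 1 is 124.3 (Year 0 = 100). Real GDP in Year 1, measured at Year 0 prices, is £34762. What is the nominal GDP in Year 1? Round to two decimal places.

43209.17

Nominal = Real × (Index/100) = 34762 × (124.3/100)
        = 34762 × 1.243 = 43209.1660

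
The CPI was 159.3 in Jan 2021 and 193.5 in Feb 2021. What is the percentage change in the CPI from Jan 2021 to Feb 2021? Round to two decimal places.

Change = (193.5 − 159.3) / 159.3 × 100
       = 34.2 / 159.3 × 100 = 21.4689%

21.47%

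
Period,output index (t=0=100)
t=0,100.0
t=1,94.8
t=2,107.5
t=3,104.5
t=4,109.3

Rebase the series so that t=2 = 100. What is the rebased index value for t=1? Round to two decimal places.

88.19

Rebased(t=1) = 94.8 / 107.5 × 100 = 88.1860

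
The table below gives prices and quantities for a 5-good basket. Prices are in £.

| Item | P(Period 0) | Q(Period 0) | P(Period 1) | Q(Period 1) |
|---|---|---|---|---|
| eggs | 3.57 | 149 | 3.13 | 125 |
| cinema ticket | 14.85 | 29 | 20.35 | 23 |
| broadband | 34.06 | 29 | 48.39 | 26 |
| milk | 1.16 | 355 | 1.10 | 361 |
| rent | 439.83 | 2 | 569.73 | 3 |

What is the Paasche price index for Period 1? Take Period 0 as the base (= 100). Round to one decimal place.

123.8

Paasche price index uses current-period quantities as weights.
ΣP(Period 1)·Q(Period 1) = 3.13×125 + 20.35×23 + 48.39×26 + 1.10×361 + 569.73×3 = 391.25 + 468.05 + 1258.14 + 397.1 + 1709.19 = 4223.73
ΣP(Period 0)·Q(Period 1) = 3.57×125 + 14.85×23 + 34.06×26 + 1.16×361 + 439.83×3 = 446.25 + 341.55 + 885.56 + 418.76 + 1319.49 = 3411.61
Index = 4223.73 / 3411.61 × 100 = 123.8046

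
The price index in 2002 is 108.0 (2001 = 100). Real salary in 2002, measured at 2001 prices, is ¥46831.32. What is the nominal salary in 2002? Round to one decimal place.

Nominal = Real × (Index/100) = 46831.32 × (108.0/100)
        = 46831.32 × 1.080 = 50577.8256

50577.8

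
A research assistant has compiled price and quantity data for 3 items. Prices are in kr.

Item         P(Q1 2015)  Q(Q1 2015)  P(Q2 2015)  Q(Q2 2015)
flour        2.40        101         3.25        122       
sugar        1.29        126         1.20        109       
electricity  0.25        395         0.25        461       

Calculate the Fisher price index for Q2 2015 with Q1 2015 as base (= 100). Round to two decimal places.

115.95

Laspeyres component (base-period weights):
ΣP(Q2 2015)Q(Q1 2015) = 3.25×101 + 1.20×126 + 0.25×395 = 328.25 + 151.2 + 98.75 = 578.2
ΣP(Q1 2015)Q(Q1 2015) = 2.40×101 + 1.29×126 + 0.25×395 = 242.4 + 162.54 + 98.75 = 503.69
L = 578.2 / 503.69 × 100 = 114.7928
Paasche component (current-period weights):
ΣP(Q2 2015)Q(Q2 2015) = 3.25×122 + 1.20×109 + 0.25×461 = 396.5 + 130.8 + 115.25 = 642.55
ΣP(Q1 2015)Q(Q2 2015) = 2.40×122 + 1.29×109 + 0.25×461 = 292.8 + 140.61 + 115.25 = 548.66
P = 642.55 / 548.66 × 100 = 117.1126
Fisher = √(L × P) = √(114.7928 × 117.1126) = 115.9469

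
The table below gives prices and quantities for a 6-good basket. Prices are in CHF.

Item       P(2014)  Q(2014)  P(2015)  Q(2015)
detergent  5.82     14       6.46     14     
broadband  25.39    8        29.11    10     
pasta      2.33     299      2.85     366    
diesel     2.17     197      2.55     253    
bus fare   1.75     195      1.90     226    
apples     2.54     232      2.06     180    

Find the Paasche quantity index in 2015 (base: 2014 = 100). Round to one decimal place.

Paasche quantity index uses current-period prices as weights.
ΣP(2015)·Q(2015) = 6.46×14 + 29.11×10 + 2.85×366 + 2.55×253 + 1.90×226 + 2.06×180 = 90.44 + 291.1 + 1043.1 + 645.15 + 429.4 + 370.8 = 2869.99
ΣP(2015)·Q(2014) = 6.46×14 + 29.11×8 + 2.85×299 + 2.55×197 + 1.90×195 + 2.06×232 = 90.44 + 232.88 + 852.15 + 502.35 + 370.5 + 477.92 = 2526.24
Index = 2869.99 / 2526.24 × 100 = 113.6072

113.6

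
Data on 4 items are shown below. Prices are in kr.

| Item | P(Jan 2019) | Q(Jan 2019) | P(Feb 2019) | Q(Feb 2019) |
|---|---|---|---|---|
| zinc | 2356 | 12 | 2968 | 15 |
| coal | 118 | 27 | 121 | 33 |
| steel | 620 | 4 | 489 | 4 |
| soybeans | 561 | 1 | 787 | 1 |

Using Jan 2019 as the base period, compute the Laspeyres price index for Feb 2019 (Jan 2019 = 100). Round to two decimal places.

Laspeyres price index uses base-period quantities as weights.
ΣP(Feb 2019)·Q(Jan 2019) = 2968×12 + 121×27 + 489×4 + 787×1 = 35616 + 3267 + 1956 + 787 = 41626
ΣP(Jan 2019)·Q(Jan 2019) = 2356×12 + 118×27 + 620×4 + 561×1 = 28272 + 3186 + 2480 + 561 = 34499
Index = 41626 / 34499 × 100 = 120.6586

120.66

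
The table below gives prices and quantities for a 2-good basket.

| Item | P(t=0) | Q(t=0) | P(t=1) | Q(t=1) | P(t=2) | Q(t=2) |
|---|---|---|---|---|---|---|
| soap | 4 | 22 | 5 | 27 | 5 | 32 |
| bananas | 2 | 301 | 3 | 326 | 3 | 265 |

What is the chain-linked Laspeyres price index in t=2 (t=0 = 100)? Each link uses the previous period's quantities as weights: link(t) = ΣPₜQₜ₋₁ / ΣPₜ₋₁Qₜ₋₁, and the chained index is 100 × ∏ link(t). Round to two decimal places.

Link t=0→t=1:
ΣP(t=1)Q(t=0) = 5×22 + 3×301 = 110 + 903 = 1013
ΣP(t=0)Q(t=0) = 4×22 + 2×301 = 88 + 602 = 690
link = 1013/690 = 1.468116
Link t=1→t=2:
ΣP(t=2)Q(t=1) = 5×27 + 3×326 = 135 + 978 = 1113
ΣP(t=1)Q(t=1) = 5×27 + 3×326 = 135 + 978 = 1113
link = 1113/1113 = 1.000000
Chained index = 100 × 1.468116 × 1.000000 = 146.8116

146.81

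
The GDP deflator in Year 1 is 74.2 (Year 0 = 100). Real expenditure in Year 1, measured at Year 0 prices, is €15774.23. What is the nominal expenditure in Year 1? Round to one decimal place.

Nominal = Real × (Index/100) = 15774.23 × (74.2/100)
        = 15774.23 × 0.742 = 11704.4787

11704.5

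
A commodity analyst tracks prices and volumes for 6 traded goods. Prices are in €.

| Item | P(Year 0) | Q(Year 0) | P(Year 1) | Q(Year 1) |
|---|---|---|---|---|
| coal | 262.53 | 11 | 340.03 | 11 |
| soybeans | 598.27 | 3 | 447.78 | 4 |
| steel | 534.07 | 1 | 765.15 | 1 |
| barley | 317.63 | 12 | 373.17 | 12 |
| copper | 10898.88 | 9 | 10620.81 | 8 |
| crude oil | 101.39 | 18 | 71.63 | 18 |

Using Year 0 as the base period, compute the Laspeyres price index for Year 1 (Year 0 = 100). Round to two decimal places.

Laspeyres price index uses base-period quantities as weights.
ΣP(Year 1)·Q(Year 0) = 340.03×11 + 447.78×3 + 765.15×1 + 373.17×12 + 10620.81×9 + 71.63×18 = 3740.33 + 1343.34 + 765.15 + 4478.04 + 95587.29 + 1289.34 = 107203.49
ΣP(Year 0)·Q(Year 0) = 262.53×11 + 598.27×3 + 534.07×1 + 317.63×12 + 10898.88×9 + 101.39×18 = 2887.83 + 1794.81 + 534.07 + 3811.56 + 98089.92 + 1825.02 = 108943.21
Index = 107203.49 / 108943.21 × 100 = 98.4031

98.40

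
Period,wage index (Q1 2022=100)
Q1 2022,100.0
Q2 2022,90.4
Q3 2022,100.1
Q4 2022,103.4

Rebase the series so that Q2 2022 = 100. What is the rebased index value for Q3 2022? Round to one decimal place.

Rebased(Q3 2022) = 100.1 / 90.4 × 100 = 110.7301

110.7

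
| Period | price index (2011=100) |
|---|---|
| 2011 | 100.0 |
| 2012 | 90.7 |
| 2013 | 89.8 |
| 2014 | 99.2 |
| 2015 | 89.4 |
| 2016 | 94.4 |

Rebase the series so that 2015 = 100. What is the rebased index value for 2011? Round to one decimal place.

Rebased(2011) = 100.0 / 89.4 × 100 = 111.8568

111.9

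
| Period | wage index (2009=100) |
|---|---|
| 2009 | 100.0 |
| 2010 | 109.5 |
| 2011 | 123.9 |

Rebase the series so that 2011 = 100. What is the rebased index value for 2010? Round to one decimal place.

88.4

Rebased(2010) = 109.5 / 123.9 × 100 = 88.3777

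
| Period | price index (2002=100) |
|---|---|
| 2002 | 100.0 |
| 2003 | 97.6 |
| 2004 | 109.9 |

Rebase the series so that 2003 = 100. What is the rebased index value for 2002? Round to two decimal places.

102.46

Rebased(2002) = 100.0 / 97.6 × 100 = 102.4590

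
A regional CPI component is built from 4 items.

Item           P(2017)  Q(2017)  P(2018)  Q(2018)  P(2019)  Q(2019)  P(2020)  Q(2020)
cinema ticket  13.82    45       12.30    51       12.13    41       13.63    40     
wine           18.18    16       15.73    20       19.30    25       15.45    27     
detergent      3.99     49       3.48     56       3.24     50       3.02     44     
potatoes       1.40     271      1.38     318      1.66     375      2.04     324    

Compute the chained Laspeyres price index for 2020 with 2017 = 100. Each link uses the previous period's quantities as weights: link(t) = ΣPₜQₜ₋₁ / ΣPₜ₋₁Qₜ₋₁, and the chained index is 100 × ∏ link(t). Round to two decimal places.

104.10

Link 2017→2018:
ΣP(2018)Q(2017) = 12.30×45 + 15.73×16 + 3.48×49 + 1.38×271 = 553.5 + 251.68 + 170.52 + 373.98 = 1349.68
ΣP(2017)Q(2017) = 13.82×45 + 18.18×16 + 3.99×49 + 1.40×271 = 621.9 + 290.88 + 195.51 + 379.4 = 1487.69
link = 1349.68/1487.69 = 0.907232
Link 2018→2019:
ΣP(2019)Q(2018) = 12.13×51 + 19.30×20 + 3.24×56 + 1.66×318 = 618.63 + 386 + 181.44 + 527.88 = 1713.95
ΣP(2018)Q(2018) = 12.30×51 + 15.73×20 + 3.48×56 + 1.38×318 = 627.3 + 314.6 + 194.88 + 438.84 = 1575.62
link = 1713.95/1575.62 = 1.087794
Link 2019→2020:
ΣP(2020)Q(2019) = 13.63×41 + 15.45×25 + 3.02×50 + 2.04×375 = 558.83 + 386.25 + 151 + 765 = 1861.08
ΣP(2019)Q(2019) = 12.13×41 + 19.30×25 + 3.24×50 + 1.66×375 = 497.33 + 482.5 + 162 + 622.5 = 1764.33
link = 1861.08/1764.33 = 1.054837
Chained index = 100 × 0.907232 × 1.087794 × 1.054837 = 104.0999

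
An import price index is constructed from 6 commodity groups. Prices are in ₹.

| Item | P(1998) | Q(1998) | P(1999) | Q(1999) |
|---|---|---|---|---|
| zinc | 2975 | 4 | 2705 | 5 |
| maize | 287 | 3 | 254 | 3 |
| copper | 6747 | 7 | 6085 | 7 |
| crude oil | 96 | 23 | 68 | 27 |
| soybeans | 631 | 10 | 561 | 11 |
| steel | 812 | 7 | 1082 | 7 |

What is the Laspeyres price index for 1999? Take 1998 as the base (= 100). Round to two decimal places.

92.90

Laspeyres price index uses base-period quantities as weights.
ΣP(1999)·Q(1998) = 2705×4 + 254×3 + 6085×7 + 68×23 + 561×10 + 1082×7 = 10820 + 762 + 42595 + 1564 + 5610 + 7574 = 68925
ΣP(1998)·Q(1998) = 2975×4 + 287×3 + 6747×7 + 96×23 + 631×10 + 812×7 = 11900 + 861 + 47229 + 2208 + 6310 + 5684 = 74192
Index = 68925 / 74192 × 100 = 92.9009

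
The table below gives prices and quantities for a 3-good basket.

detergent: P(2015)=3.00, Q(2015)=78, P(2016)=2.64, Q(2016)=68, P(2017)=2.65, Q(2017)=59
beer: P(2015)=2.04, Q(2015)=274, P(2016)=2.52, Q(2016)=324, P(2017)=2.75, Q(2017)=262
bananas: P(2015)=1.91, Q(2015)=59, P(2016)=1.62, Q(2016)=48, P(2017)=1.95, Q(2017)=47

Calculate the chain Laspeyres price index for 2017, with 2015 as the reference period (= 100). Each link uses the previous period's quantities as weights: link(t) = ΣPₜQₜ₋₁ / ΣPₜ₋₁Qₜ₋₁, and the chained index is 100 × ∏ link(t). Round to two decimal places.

Link 2015→2016:
ΣP(2016)Q(2015) = 2.64×78 + 2.52×274 + 1.62×59 = 205.92 + 690.48 + 95.58 = 991.98
ΣP(2015)Q(2015) = 3.00×78 + 2.04×274 + 1.91×59 = 234 + 558.96 + 112.69 = 905.65
link = 991.98/905.65 = 1.095324
Link 2016→2017:
ΣP(2017)Q(2016) = 2.65×68 + 2.75×324 + 1.95×48 = 180.2 + 891 + 93.6 = 1164.8
ΣP(2016)Q(2016) = 2.64×68 + 2.52×324 + 1.62×48 = 179.52 + 816.48 + 77.76 = 1073.76
link = 1164.8/1073.76 = 1.084786
Chained index = 100 × 1.095324 × 1.084786 = 118.8192

118.82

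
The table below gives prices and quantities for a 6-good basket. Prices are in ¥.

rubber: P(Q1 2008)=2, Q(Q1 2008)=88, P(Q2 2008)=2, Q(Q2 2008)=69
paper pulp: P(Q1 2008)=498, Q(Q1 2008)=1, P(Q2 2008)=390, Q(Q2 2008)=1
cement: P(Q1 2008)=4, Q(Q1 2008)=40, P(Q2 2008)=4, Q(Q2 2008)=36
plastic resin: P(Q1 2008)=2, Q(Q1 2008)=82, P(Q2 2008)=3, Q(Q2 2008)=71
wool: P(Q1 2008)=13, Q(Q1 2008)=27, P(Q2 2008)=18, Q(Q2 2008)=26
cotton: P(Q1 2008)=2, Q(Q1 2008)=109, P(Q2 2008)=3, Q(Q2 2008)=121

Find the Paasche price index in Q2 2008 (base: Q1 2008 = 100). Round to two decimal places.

Paasche price index uses current-period quantities as weights.
ΣP(Q2 2008)·Q(Q2 2008) = 2×69 + 390×1 + 4×36 + 3×71 + 18×26 + 3×121 = 138 + 390 + 144 + 213 + 468 + 363 = 1716
ΣP(Q1 2008)·Q(Q2 2008) = 2×69 + 498×1 + 4×36 + 2×71 + 13×26 + 2×121 = 138 + 498 + 144 + 142 + 338 + 242 = 1502
Index = 1716 / 1502 × 100 = 114.2477

114.25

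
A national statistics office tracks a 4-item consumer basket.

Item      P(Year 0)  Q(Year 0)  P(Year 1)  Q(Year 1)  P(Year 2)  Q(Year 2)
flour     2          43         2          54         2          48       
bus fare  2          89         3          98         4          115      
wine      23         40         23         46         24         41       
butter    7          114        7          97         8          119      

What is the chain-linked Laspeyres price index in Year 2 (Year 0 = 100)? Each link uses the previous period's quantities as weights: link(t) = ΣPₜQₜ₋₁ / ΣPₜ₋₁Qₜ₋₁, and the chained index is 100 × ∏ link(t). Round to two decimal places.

Link Year 0→Year 1:
ΣP(Year 1)Q(Year 0) = 2×43 + 3×89 + 23×40 + 7×114 = 86 + 267 + 920 + 798 = 2071
ΣP(Year 0)Q(Year 0) = 2×43 + 2×89 + 23×40 + 7×114 = 86 + 178 + 920 + 798 = 1982
link = 2071/1982 = 1.044904
Link Year 1→Year 2:
ΣP(Year 2)Q(Year 1) = 2×54 + 4×98 + 24×46 + 8×97 = 108 + 392 + 1104 + 776 = 2380
ΣP(Year 1)Q(Year 1) = 2×54 + 3×98 + 23×46 + 7×97 = 108 + 294 + 1058 + 679 = 2139
link = 2380/2139 = 1.112669
Chained index = 100 × 1.044904 × 1.112669 = 116.2633

116.26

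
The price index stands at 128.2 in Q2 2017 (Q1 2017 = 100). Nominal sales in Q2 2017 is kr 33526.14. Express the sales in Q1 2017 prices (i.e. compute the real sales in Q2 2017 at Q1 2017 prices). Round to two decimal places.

26151.44

Real = Nominal ÷ (Index/100) = 33526.14 ÷ (128.2/100)
     = 33526.14 ÷ 1.282 = 26151.4353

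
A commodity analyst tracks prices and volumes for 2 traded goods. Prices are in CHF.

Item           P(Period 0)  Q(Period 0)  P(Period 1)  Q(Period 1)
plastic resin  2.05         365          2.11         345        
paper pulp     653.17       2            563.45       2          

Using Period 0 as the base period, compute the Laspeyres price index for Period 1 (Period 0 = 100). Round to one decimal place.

92.3

Laspeyres price index uses base-period quantities as weights.
ΣP(Period 1)·Q(Period 0) = 2.11×365 + 563.45×2 = 770.15 + 1126.9 = 1897.05
ΣP(Period 0)·Q(Period 0) = 2.05×365 + 653.17×2 = 748.25 + 1306.34 = 2054.59
Index = 1897.05 / 2054.59 × 100 = 92.3323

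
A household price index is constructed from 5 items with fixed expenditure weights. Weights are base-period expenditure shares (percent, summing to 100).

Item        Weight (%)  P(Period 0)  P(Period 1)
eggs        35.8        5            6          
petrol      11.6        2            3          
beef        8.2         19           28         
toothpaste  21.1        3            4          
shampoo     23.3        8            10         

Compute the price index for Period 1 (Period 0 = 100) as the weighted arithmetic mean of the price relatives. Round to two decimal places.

eggs: 35.8 × (6/5) = 35.8 × 1.200000 = 42.9600
petrol: 11.6 × (3/2) = 11.6 × 1.500000 = 17.4000
beef: 8.2 × (28/19) = 8.2 × 1.473684 = 12.0842
toothpaste: 21.1 × (4/3) = 21.1 × 1.333333 = 28.1333
shampoo: 23.3 × (10/8) = 23.3 × 1.250000 = 29.1250
Index = Σ wᵢ·(p₁ᵢ/p₀ᵢ) = 42.9600 + 17.4000 + 12.0842 + 28.1333 + 29.1250 = 129.7025

129.70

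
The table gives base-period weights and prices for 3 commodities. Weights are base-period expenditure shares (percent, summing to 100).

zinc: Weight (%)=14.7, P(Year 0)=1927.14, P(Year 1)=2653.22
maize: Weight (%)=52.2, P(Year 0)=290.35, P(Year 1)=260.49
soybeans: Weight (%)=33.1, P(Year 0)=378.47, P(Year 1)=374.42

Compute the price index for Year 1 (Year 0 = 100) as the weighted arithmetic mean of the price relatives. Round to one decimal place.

zinc: 14.7 × (2653.22/1927.14) = 14.7 × 1.376766 = 20.2385
maize: 52.2 × (260.49/290.35) = 52.2 × 0.897159 = 46.8317
soybeans: 33.1 × (374.42/378.47) = 33.1 × 0.989299 = 32.7458
Index = Σ wᵢ·(p₁ᵢ/p₀ᵢ) = 20.2385 + 46.8317 + 32.7458 = 99.8159

99.8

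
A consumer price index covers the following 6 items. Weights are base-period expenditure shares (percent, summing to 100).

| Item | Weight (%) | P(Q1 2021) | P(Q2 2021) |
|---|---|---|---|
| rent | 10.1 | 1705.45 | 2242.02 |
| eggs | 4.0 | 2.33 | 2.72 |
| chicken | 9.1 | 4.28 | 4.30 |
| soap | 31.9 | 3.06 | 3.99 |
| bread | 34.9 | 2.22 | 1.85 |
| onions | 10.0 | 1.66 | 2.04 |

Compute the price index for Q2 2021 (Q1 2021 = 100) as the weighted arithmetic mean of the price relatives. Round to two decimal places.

rent: 10.1 × (2242.02/1705.45) = 10.1 × 1.314621 = 13.2777
eggs: 4.0 × (2.72/2.33) = 4.0 × 1.167382 = 4.6695
chicken: 9.1 × (4.30/4.28) = 9.1 × 1.004673 = 9.1425
soap: 31.9 × (3.99/3.06) = 31.9 × 1.303922 = 41.5951
bread: 34.9 × (1.85/2.22) = 34.9 × 0.833333 = 29.0833
onions: 10.0 × (2.04/1.66) = 10.0 × 1.228916 = 12.2892
Index = Σ wᵢ·(p₁ᵢ/p₀ᵢ) = 13.2777 + 4.6695 + 9.1425 + 41.5951 + 29.0833 + 12.2892 = 110.0573

110.06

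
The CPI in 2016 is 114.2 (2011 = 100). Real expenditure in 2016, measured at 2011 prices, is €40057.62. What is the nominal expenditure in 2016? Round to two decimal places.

Nominal = Real × (Index/100) = 40057.62 × (114.2/100)
        = 40057.62 × 1.142 = 45745.8020

45745.80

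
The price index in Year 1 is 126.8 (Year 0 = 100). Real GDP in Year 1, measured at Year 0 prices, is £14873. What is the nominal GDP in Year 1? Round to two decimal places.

Nominal = Real × (Index/100) = 14873 × (126.8/100)
        = 14873 × 1.268 = 18858.9640

18858.96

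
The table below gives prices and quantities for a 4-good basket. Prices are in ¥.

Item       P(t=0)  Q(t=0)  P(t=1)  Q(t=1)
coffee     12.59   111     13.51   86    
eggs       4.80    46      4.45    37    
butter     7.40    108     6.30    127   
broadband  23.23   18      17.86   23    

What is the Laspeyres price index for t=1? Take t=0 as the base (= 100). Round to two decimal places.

95.44

Laspeyres price index uses base-period quantities as weights.
ΣP(t=1)·Q(t=0) = 13.51×111 + 4.45×46 + 6.30×108 + 17.86×18 = 1499.61 + 204.7 + 680.4 + 321.48 = 2706.19
ΣP(t=0)·Q(t=0) = 12.59×111 + 4.80×46 + 7.40×108 + 23.23×18 = 1397.49 + 220.8 + 799.2 + 418.14 = 2835.63
Index = 2706.19 / 2835.63 × 100 = 95.4352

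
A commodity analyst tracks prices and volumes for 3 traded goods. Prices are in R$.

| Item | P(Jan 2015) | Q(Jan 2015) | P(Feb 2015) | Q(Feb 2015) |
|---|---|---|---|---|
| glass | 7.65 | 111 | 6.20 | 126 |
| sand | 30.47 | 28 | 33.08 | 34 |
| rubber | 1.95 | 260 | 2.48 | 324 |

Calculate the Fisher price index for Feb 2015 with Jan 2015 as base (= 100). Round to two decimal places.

102.61

Laspeyres component (base-period weights):
ΣP(Feb 2015)Q(Jan 2015) = 6.20×111 + 33.08×28 + 2.48×260 = 688.2 + 926.24 + 644.8 = 2259.24
ΣP(Jan 2015)Q(Jan 2015) = 7.65×111 + 30.47×28 + 1.95×260 = 849.15 + 853.16 + 507 = 2209.31
L = 2259.24 / 2209.31 × 100 = 102.2600
Paasche component (current-period weights):
ΣP(Feb 2015)Q(Feb 2015) = 6.20×126 + 33.08×34 + 2.48×324 = 781.2 + 1124.72 + 803.52 = 2709.44
ΣP(Jan 2015)Q(Feb 2015) = 7.65×126 + 30.47×34 + 1.95×324 = 963.9 + 1035.98 + 631.8 = 2631.68
P = 2709.44 / 2631.68 × 100 = 102.9548
Fisher = √(L × P) = √(102.2600 × 102.9548) = 102.6068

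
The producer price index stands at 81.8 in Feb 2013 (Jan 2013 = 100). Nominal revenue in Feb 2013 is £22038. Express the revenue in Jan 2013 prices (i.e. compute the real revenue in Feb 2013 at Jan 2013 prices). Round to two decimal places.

Real = Nominal ÷ (Index/100) = 22038 ÷ (81.8/100)
     = 22038 ÷ 0.818 = 26941.3203

26941.32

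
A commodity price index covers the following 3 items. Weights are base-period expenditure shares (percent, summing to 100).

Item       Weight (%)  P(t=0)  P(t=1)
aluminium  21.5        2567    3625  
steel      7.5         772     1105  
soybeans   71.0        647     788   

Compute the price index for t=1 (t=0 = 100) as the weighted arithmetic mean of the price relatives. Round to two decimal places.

127.57

aluminium: 21.5 × (3625/2567) = 21.5 × 1.412154 = 30.3613
steel: 7.5 × (1105/772) = 7.5 × 1.431347 = 10.7351
soybeans: 71.0 × (788/647) = 71.0 × 1.217929 = 86.4730
Index = Σ wᵢ·(p₁ᵢ/p₀ᵢ) = 30.3613 + 10.7351 + 86.4730 = 127.5694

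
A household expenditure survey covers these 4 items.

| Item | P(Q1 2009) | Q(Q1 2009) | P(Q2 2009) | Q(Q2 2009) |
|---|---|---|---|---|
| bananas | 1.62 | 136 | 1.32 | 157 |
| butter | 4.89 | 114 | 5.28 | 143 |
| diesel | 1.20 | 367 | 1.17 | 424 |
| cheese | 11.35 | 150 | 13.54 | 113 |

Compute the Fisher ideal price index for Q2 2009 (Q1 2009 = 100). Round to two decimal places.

109.93

Laspeyres component (base-period weights):
ΣP(Q2 2009)Q(Q1 2009) = 1.32×136 + 5.28×114 + 1.17×367 + 13.54×150 = 179.52 + 601.92 + 429.39 + 2031 = 3241.83
ΣP(Q1 2009)Q(Q1 2009) = 1.62×136 + 4.89×114 + 1.20×367 + 11.35×150 = 220.32 + 557.46 + 440.4 + 1702.5 = 2920.68
L = 3241.83 / 2920.68 × 100 = 110.9957
Paasche component (current-period weights):
ΣP(Q2 2009)Q(Q2 2009) = 1.32×157 + 5.28×143 + 1.17×424 + 13.54×113 = 207.24 + 755.04 + 496.08 + 1530.02 = 2988.38
ΣP(Q1 2009)Q(Q2 2009) = 1.62×157 + 4.89×143 + 1.20×424 + 11.35×113 = 254.34 + 699.27 + 508.8 + 1282.55 = 2744.96
P = 2988.38 / 2744.96 × 100 = 108.8679
Fisher = √(L × P) = √(110.9957 × 108.8679) = 109.9267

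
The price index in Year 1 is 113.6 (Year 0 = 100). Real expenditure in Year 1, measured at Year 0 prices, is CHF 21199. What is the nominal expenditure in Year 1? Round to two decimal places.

Nominal = Real × (Index/100) = 21199 × (113.6/100)
        = 21199 × 1.136 = 24082.0640

24082.06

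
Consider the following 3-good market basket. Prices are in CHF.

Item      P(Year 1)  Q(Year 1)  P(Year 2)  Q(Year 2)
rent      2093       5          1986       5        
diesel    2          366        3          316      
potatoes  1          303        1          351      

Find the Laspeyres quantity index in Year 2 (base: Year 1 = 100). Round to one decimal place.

Laspeyres quantity index uses base-period prices as weights.
ΣP(Year 1)·Q(Year 2) = 2093×5 + 2×316 + 1×351 = 10465 + 632 + 351 = 11448
ΣP(Year 1)·Q(Year 1) = 2093×5 + 2×366 + 1×303 = 10465 + 732 + 303 = 11500
Index = 11448 / 11500 × 100 = 99.5478

99.5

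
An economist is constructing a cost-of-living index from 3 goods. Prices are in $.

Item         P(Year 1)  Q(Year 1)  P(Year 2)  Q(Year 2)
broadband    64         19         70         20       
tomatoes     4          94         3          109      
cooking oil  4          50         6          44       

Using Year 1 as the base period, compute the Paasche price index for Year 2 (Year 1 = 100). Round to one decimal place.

Paasche price index uses current-period quantities as weights.
ΣP(Year 2)·Q(Year 2) = 70×20 + 3×109 + 6×44 = 1400 + 327 + 264 = 1991
ΣP(Year 1)·Q(Year 2) = 64×20 + 4×109 + 4×44 = 1280 + 436 + 176 = 1892
Index = 1991 / 1892 × 100 = 105.2326

105.2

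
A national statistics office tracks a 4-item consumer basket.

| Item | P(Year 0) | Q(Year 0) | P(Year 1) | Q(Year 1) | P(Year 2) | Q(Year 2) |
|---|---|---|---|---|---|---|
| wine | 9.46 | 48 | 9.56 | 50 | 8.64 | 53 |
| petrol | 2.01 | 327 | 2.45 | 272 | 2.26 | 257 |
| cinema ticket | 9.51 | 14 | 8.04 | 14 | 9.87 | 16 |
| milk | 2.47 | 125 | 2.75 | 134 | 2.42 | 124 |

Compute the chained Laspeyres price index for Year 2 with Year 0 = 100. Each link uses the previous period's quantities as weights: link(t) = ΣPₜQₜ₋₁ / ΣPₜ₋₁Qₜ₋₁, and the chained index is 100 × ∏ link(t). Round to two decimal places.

102.60

Link Year 0→Year 1:
ΣP(Year 1)Q(Year 0) = 9.56×48 + 2.45×327 + 8.04×14 + 2.75×125 = 458.88 + 801.15 + 112.56 + 343.75 = 1716.34
ΣP(Year 0)Q(Year 0) = 9.46×48 + 2.01×327 + 9.51×14 + 2.47×125 = 454.08 + 657.27 + 133.14 + 308.75 = 1553.24
link = 1716.34/1553.24 = 1.105006
Link Year 1→Year 2:
ΣP(Year 2)Q(Year 1) = 8.64×50 + 2.26×272 + 9.87×14 + 2.42×134 = 432 + 614.72 + 138.18 + 324.28 = 1509.18
ΣP(Year 1)Q(Year 1) = 9.56×50 + 2.45×272 + 8.04×14 + 2.75×134 = 478 + 666.4 + 112.56 + 368.5 = 1625.46
link = 1509.18/1625.46 = 0.928463
Chained index = 100 × 1.105006 × 0.928463 = 102.5958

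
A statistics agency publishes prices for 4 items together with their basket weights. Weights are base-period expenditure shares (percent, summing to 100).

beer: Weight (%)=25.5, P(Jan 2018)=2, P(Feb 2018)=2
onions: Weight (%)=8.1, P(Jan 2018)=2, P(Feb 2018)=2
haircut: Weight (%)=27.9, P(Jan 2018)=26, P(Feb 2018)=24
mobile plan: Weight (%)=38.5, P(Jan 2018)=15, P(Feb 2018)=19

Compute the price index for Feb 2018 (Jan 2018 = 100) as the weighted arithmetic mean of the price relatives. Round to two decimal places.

beer: 25.5 × (2/2) = 25.5 × 1.000000 = 25.5000
onions: 8.1 × (2/2) = 8.1 × 1.000000 = 8.1000
haircut: 27.9 × (24/26) = 27.9 × 0.923077 = 25.7538
mobile plan: 38.5 × (19/15) = 38.5 × 1.266667 = 48.7667
Index = Σ wᵢ·(p₁ᵢ/p₀ᵢ) = 25.5000 + 8.1000 + 25.7538 + 48.7667 = 108.1205

108.12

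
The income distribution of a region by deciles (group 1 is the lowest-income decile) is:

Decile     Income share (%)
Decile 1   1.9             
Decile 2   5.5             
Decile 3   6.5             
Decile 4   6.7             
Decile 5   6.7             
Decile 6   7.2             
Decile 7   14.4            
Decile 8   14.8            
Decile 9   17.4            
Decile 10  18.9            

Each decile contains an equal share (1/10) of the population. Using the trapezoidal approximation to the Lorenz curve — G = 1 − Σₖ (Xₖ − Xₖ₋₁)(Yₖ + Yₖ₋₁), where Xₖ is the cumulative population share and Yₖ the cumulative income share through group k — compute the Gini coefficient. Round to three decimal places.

0.301

Cumulative income shares Yₖ: 0.0190, 0.0740, 0.1390, 0.2060, 0.2730, 0.3450, 0.4890, 0.6370, 0.8110, 1.0000
Σ (Xₖ−Xₖ₋₁)(Yₖ+Yₖ₋₁) = (1/10)(0.0190+0.0000) + (1/10)(0.0740+0.0190) + (1/10)(0.1390+0.0740) + (1/10)(0.2060+0.1390) + (1/10)(0.2730+0.2060) + (1/10)(0.3450+0.2730) + (1/10)(0.4890+0.3450) + (1/10)(0.6370+0.4890) + (1/10)(0.8110+0.6370) + (1/10)(1.0000+0.8110)
  = 0.0019 + 0.0093 + 0.0213 + 0.0345 + 0.0479 + 0.0618 + 0.0834 + 0.1126 + 0.1448 + 0.1811 = 0.6986
G = 1 − 0.6986 = 0.3014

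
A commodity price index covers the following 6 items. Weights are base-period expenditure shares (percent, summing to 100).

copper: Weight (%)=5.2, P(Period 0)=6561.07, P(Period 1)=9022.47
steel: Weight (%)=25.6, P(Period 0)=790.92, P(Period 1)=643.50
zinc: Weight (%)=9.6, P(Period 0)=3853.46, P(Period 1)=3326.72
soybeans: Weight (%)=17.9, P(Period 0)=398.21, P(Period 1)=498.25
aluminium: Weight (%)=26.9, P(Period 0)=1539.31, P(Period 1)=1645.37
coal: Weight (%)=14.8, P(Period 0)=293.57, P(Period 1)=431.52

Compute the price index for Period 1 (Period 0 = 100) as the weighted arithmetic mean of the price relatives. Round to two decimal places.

copper: 5.2 × (9022.47/6561.07) = 5.2 × 1.375152 = 7.1508
steel: 25.6 × (643.50/790.92) = 25.6 × 0.813609 = 20.8284
zinc: 9.6 × (3326.72/3853.46) = 9.6 × 0.863307 = 8.2877
soybeans: 17.9 × (498.25/398.21) = 17.9 × 1.251224 = 22.3969
aluminium: 26.9 × (1645.37/1539.31) = 26.9 × 1.068901 = 28.7534
coal: 14.8 × (431.52/293.57) = 14.8 × 1.469905 = 21.7546
Index = Σ wᵢ·(p₁ᵢ/p₀ᵢ) = 7.1508 + 20.8284 + 8.2877 + 22.3969 + 28.7534 + 21.7546 = 109.1719

109.17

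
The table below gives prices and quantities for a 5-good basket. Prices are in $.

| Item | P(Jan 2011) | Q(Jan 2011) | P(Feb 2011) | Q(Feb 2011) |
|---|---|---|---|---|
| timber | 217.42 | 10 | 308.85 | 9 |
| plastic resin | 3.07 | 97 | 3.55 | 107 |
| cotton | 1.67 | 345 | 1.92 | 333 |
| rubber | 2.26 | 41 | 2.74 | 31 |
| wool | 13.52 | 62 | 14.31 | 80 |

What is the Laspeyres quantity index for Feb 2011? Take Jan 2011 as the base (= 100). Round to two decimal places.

100.35

Laspeyres quantity index uses base-period prices as weights.
ΣP(Jan 2011)·Q(Feb 2011) = 217.42×9 + 3.07×107 + 1.67×333 + 2.26×31 + 13.52×80 = 1956.78 + 328.49 + 556.11 + 70.06 + 1081.6 = 3993.04
ΣP(Jan 2011)·Q(Jan 2011) = 217.42×10 + 3.07×97 + 1.67×345 + 2.26×41 + 13.52×62 = 2174.2 + 297.79 + 576.15 + 92.66 + 838.24 = 3979.04
Index = 3993.04 / 3979.04 × 100 = 100.3518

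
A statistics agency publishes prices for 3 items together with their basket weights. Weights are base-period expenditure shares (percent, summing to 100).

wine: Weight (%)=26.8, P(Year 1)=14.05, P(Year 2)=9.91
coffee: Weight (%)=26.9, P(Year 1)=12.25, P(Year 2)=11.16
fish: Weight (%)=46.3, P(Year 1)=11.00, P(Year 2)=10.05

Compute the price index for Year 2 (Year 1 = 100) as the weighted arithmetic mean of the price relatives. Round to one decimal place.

85.7

wine: 26.8 × (9.91/14.05) = 26.8 × 0.705338 = 18.9031
coffee: 26.9 × (11.16/12.25) = 26.9 × 0.911020 = 24.5064
fish: 46.3 × (10.05/11.00) = 46.3 × 0.913636 = 42.3014
Index = Σ wᵢ·(p₁ᵢ/p₀ᵢ) = 18.9031 + 24.5064 + 42.3014 = 85.7109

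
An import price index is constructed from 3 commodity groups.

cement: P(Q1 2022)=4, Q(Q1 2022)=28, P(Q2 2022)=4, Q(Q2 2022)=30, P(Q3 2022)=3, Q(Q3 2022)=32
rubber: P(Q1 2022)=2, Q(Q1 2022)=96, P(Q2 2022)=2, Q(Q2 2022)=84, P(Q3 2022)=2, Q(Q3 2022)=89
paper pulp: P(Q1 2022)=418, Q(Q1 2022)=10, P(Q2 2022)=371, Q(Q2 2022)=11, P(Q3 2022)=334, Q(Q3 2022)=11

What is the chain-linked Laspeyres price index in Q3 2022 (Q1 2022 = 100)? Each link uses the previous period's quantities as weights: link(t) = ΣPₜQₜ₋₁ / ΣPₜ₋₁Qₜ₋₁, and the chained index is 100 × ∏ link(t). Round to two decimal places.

Link Q1 2022→Q2 2022:
ΣP(Q2 2022)Q(Q1 2022) = 4×28 + 2×96 + 371×10 = 112 + 192 + 3710 = 4014
ΣP(Q1 2022)Q(Q1 2022) = 4×28 + 2×96 + 418×10 = 112 + 192 + 4180 = 4484
link = 4014/4484 = 0.895183
Link Q2 2022→Q3 2022:
ΣP(Q3 2022)Q(Q2 2022) = 3×30 + 2×84 + 334×11 = 90 + 168 + 3674 = 3932
ΣP(Q2 2022)Q(Q2 2022) = 4×30 + 2×84 + 371×11 = 120 + 168 + 4081 = 4369
link = 3932/4369 = 0.899977
Chained index = 100 × 0.895183 × 0.899977 = 80.5644

80.56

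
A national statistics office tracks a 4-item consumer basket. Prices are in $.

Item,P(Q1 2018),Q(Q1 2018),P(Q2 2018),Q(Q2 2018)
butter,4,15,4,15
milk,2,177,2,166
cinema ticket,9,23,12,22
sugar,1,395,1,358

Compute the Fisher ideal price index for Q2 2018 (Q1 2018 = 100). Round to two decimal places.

106.88

Laspeyres component (base-period weights):
ΣP(Q2 2018)Q(Q1 2018) = 4×15 + 2×177 + 12×23 + 1×395 = 60 + 354 + 276 + 395 = 1085
ΣP(Q1 2018)Q(Q1 2018) = 4×15 + 2×177 + 9×23 + 1×395 = 60 + 354 + 207 + 395 = 1016
L = 1085 / 1016 × 100 = 106.7913
Paasche component (current-period weights):
ΣP(Q2 2018)Q(Q2 2018) = 4×15 + 2×166 + 12×22 + 1×358 = 60 + 332 + 264 + 358 = 1014
ΣP(Q1 2018)Q(Q2 2018) = 4×15 + 2×166 + 9×22 + 1×358 = 60 + 332 + 198 + 358 = 948
P = 1014 / 948 × 100 = 106.9620
Fisher = √(L × P) = √(106.7913 × 106.9620) = 106.8766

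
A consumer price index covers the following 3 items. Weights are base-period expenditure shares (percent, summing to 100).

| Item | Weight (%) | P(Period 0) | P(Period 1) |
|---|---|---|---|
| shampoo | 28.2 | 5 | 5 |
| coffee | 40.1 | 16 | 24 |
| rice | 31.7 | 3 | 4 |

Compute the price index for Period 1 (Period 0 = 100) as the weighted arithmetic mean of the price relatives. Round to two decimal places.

shampoo: 28.2 × (5/5) = 28.2 × 1.000000 = 28.2000
coffee: 40.1 × (24/16) = 40.1 × 1.500000 = 60.1500
rice: 31.7 × (4/3) = 31.7 × 1.333333 = 42.2667
Index = Σ wᵢ·(p₁ᵢ/p₀ᵢ) = 28.2000 + 60.1500 + 42.2667 = 130.6167

130.62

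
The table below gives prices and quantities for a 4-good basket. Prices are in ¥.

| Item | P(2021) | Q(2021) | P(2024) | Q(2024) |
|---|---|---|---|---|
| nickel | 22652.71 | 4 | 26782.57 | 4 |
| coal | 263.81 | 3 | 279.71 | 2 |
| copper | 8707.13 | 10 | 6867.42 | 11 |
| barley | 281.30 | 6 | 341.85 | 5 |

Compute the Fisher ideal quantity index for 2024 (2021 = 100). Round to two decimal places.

Laspeyres component (base-period weights):
ΣP(2021)Q(2024) = 22652.71×4 + 263.81×2 + 8707.13×11 + 281.30×5 = 90610.84 + 527.62 + 95778.43 + 1406.5 = 188323.39
ΣP(2021)Q(2021) = 22652.71×4 + 263.81×3 + 8707.13×10 + 281.30×6 = 90610.84 + 791.43 + 87071.3 + 1687.8 = 180161.37
L = 188323.39 / 180161.37 × 100 = 104.5304
Paasche component (current-period weights):
ΣP(2024)Q(2024) = 26782.57×4 + 279.71×2 + 6867.42×11 + 341.85×5 = 107130.28 + 559.42 + 75541.62 + 1709.25 = 184940.57
ΣP(2024)Q(2021) = 26782.57×4 + 279.71×3 + 6867.42×10 + 341.85×6 = 107130.28 + 839.13 + 68674.2 + 2051.1 = 178694.71
P = 184940.57 / 178694.71 × 100 = 103.4953
Fisher = √(L × P) = √(104.5304 × 103.4953) = 104.0115

104.01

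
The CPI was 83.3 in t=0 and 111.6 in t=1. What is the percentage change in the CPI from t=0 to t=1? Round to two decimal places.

Change = (111.6 − 83.3) / 83.3 × 100
       = 28.3 / 83.3 × 100 = 33.9736%

33.97%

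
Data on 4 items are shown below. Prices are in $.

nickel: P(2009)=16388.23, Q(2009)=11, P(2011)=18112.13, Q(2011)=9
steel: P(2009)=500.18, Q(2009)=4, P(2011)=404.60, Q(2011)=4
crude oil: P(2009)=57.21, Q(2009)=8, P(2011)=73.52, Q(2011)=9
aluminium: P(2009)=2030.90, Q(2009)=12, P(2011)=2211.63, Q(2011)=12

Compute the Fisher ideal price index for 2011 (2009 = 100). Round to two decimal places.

110.04

Laspeyres component (base-period weights):
ΣP(2011)Q(2009) = 18112.13×11 + 404.60×4 + 73.52×8 + 2211.63×12 = 199233.43 + 1618.4 + 588.16 + 26539.56 = 227979.55
ΣP(2009)Q(2009) = 16388.23×11 + 500.18×4 + 57.21×8 + 2030.90×12 = 180270.53 + 2000.72 + 457.68 + 24370.8 = 207099.73
L = 227979.55 / 207099.73 × 100 = 110.0820
Paasche component (current-period weights):
ΣP(2011)Q(2011) = 18112.13×9 + 404.60×4 + 73.52×9 + 2211.63×12 = 163009.17 + 1618.4 + 661.68 + 26539.56 = 191828.81
ΣP(2009)Q(2011) = 16388.23×9 + 500.18×4 + 57.21×9 + 2030.90×12 = 147494.07 + 2000.72 + 514.89 + 24370.8 = 174380.48
P = 191828.81 / 174380.48 × 100 = 110.0059
Fisher = √(L × P) = √(110.0820 × 110.0059) = 110.0439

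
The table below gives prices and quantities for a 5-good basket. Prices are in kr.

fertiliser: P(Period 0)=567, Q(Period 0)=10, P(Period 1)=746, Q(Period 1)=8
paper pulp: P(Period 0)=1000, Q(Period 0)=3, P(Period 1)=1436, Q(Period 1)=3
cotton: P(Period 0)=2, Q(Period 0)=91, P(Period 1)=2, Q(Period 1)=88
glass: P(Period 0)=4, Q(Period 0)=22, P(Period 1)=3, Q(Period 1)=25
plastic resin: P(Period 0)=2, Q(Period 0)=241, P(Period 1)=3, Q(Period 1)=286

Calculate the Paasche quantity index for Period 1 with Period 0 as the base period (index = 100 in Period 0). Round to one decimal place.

89.4

Paasche quantity index uses current-period prices as weights.
ΣP(Period 1)·Q(Period 1) = 746×8 + 1436×3 + 2×88 + 3×25 + 3×286 = 5968 + 4308 + 176 + 75 + 858 = 11385
ΣP(Period 1)·Q(Period 0) = 746×10 + 1436×3 + 2×91 + 3×22 + 3×241 = 7460 + 4308 + 182 + 66 + 723 = 12739
Index = 11385 / 12739 × 100 = 89.3712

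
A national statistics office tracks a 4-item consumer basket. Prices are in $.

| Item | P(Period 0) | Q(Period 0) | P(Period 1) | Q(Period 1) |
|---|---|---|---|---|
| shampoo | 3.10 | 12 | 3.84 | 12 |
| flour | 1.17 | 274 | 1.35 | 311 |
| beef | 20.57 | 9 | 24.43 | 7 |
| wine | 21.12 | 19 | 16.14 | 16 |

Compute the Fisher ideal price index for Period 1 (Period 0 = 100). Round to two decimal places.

100.60

Laspeyres component (base-period weights):
ΣP(Period 1)Q(Period 0) = 3.84×12 + 1.35×274 + 24.43×9 + 16.14×19 = 46.08 + 369.9 + 219.87 + 306.66 = 942.51
ΣP(Period 0)Q(Period 0) = 3.10×12 + 1.17×274 + 20.57×9 + 21.12×19 = 37.2 + 320.58 + 185.13 + 401.28 = 944.19
L = 942.51 / 944.19 × 100 = 99.8221
Paasche component (current-period weights):
ΣP(Period 1)Q(Period 1) = 3.84×12 + 1.35×311 + 24.43×7 + 16.14×16 = 46.08 + 419.85 + 171.01 + 258.24 = 895.18
ΣP(Period 0)Q(Period 1) = 3.10×12 + 1.17×311 + 20.57×7 + 21.12×16 = 37.2 + 363.87 + 143.99 + 337.92 = 882.98
P = 895.18 / 882.98 × 100 = 101.3817
Fisher = √(L × P) = √(99.8221 × 101.3817) = 100.5989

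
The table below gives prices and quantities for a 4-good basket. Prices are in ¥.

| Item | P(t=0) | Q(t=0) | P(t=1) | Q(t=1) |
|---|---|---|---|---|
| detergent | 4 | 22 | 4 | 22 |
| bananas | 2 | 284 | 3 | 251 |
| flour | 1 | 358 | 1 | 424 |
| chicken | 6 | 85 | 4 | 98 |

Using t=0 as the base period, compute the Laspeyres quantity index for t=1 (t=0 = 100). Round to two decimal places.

Laspeyres quantity index uses base-period prices as weights.
ΣP(t=0)·Q(t=1) = 4×22 + 2×251 + 1×424 + 6×98 = 88 + 502 + 424 + 588 = 1602
ΣP(t=0)·Q(t=0) = 4×22 + 2×284 + 1×358 + 6×85 = 88 + 568 + 358 + 510 = 1524
Index = 1602 / 1524 × 100 = 105.1181

105.12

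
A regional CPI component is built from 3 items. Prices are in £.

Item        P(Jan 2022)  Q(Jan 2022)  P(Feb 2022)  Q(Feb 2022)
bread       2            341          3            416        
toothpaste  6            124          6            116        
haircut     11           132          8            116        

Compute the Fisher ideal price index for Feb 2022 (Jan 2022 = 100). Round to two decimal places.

100.23

Laspeyres component (base-period weights):
ΣP(Feb 2022)Q(Jan 2022) = 3×341 + 6×124 + 8×132 = 1023 + 744 + 1056 = 2823
ΣP(Jan 2022)Q(Jan 2022) = 2×341 + 6×124 + 11×132 = 682 + 744 + 1452 = 2878
L = 2823 / 2878 × 100 = 98.0890
Paasche component (current-period weights):
ΣP(Feb 2022)Q(Feb 2022) = 3×416 + 6×116 + 8×116 = 1248 + 696 + 928 = 2872
ΣP(Jan 2022)Q(Feb 2022) = 2×416 + 6×116 + 11×116 = 832 + 696 + 1276 = 2804
P = 2872 / 2804 × 100 = 102.4251
Fisher = √(L × P) = √(98.0890 × 102.4251) = 100.2336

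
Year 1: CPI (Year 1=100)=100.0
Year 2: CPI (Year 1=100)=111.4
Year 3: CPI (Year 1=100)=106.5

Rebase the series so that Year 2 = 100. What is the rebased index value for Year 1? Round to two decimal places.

Rebased(Year 1) = 100.0 / 111.4 × 100 = 89.7666

89.77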